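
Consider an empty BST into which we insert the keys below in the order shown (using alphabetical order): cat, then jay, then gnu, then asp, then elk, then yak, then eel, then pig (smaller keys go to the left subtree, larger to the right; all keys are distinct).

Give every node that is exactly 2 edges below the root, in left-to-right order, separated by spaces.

cat: root
jay: right child of cat (depth 1)
gnu: left child of jay (depth 2)
asp: left child of cat (depth 1)
elk: left child of gnu (depth 3)
yak: right child of jay (depth 2)
eel: left child of elk (depth 4)
pig: left child of yak (depth 3)

gnu yak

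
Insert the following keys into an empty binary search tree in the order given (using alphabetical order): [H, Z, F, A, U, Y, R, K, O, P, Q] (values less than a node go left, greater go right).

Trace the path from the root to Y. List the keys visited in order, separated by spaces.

H: root
Z: right child of H (depth 1)
F: left child of H (depth 1)
A: left child of F (depth 2)
U: left child of Z (depth 2)
Y: right child of U (depth 3)
R: left child of U (depth 3)
K: left child of R (depth 4)
O: right child of K (depth 5)
P: right child of O (depth 6)
Q: right child of P (depth 7)

H Z U Y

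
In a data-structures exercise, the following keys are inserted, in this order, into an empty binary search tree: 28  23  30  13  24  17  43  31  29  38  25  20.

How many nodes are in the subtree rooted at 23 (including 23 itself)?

Insert 28: tree is empty, so 28 becomes the root.
Insert 23: 23 < 28 → go left. Place as left child of 28.
Insert 30: 30 > 28 → go right. Place as right child of 28.
Insert 13: 13 < 28 → go left; 13 < 23 → go left. Place as left child of 23.
Insert 24: 24 < 28 → go left; 24 > 23 → go right. Place as right child of 23.
Insert 17: 17 < 28 → go left; 17 < 23 → go left; 17 > 13 → go right. Place as right child of 13.
Insert 43: 43 > 28 → go right; 43 > 30 → go right. Place as right child of 30.
Insert 31: 31 > 28 → go right; 31 > 30 → go right; 31 < 43 → go left. Place as left child of 43.
Insert 29: 29 > 28 → go right; 29 < 30 → go left. Place as left child of 30.
Insert 38: 38 > 28 → go right; 38 > 30 → go right; 38 < 43 → go left; 38 > 31 → go right. Place as right child of 31.
Insert 25: 25 < 28 → go left; 25 > 23 → go right; 25 > 24 → go right. Place as right child of 24.
Insert 20: 20 < 28 → go left; 20 < 23 → go left; 20 > 13 → go right; 20 > 17 → go right. Place as right child of 17.

Subtree rooted at 23 contains: 23, 13, 17, 20, 24, 25 — 6 nodes.

6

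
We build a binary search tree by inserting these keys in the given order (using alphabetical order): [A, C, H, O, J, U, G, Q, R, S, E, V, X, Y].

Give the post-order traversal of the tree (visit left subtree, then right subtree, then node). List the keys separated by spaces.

Insert A: tree is empty, so A becomes the root.
Insert C: C > A → go right. Place as right child of A.
Insert H: H > A → go right; H > C → go right. Place as right child of C.
Insert O: O > A → go right; O > C → go right; O > H → go right. Place as right child of H.
Insert J: J > A → go right; J > C → go right; J > H → go right; J < O → go left. Place as left child of O.
Insert U: U > A → go right; U > C → go right; U > H → go right; U > O → go right. Place as right child of O.
Insert G: G > A → go right; G > C → go right; G < H → go left. Place as left child of H.
Insert Q: Q > A → go right; Q > C → go right; Q > H → go right; Q > O → go right; Q < U → go left. Place as left child of U.
Insert R: R > A → go right; R > C → go right; R > H → go right; R > O → go right; R < U → go left; R > Q → go right. Place as right child of Q.
Insert S: S > A → go right; S > C → go right; S > H → go right; S > O → go right; S < U → go left; S > Q → go right; S > R → go right. Place as right child of R.
Insert E: E > A → go right; E > C → go right; E < H → go left; E < G → go left. Place as left child of G.
Insert V: V > A → go right; V > C → go right; V > H → go right; V > O → go right; V > U → go right. Place as right child of U.
Insert X: X > A → go right; X > C → go right; X > H → go right; X > O → go right; X > U → go right; X > V → go right. Place as right child of V.
Insert Y: Y > A → go right; Y > C → go right; Y > H → go right; Y > O → go right; Y > U → go right; Y > V → go right; Y > X → go right. Place as right child of X.

E G J S R Q Y X V U O H C A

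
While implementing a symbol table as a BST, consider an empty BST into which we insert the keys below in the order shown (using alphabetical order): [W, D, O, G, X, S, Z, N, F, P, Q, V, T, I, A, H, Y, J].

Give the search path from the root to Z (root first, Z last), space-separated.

W X Z

W: root
D: left child of W (depth 1)
O: right child of D (depth 2)
G: left child of O (depth 3)
X: right child of W (depth 1)
S: right child of O (depth 3)
Z: right child of X (depth 2)
N: right child of G (depth 4)
F: left child of G (depth 4)
P: left child of S (depth 4)
Q: right child of P (depth 5)
V: right child of S (depth 4)
T: left child of V (depth 5)
I: left child of N (depth 5)
A: left child of D (depth 2)
H: left child of I (depth 6)
Y: left child of Z (depth 3)
J: right child of I (depth 6)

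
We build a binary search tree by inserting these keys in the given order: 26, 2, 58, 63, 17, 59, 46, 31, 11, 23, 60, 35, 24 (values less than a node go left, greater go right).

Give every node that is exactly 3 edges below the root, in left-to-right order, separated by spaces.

11 23 31 59

26: root
2: left child of 26 (depth 1)
58: right child of 26 (depth 1)
63: right child of 58 (depth 2)
17: right child of 2 (depth 2)
59: left child of 63 (depth 3)
46: left child of 58 (depth 2)
31: left child of 46 (depth 3)
11: left child of 17 (depth 3)
23: right child of 17 (depth 3)
60: right child of 59 (depth 4)
35: right child of 31 (depth 4)
24: right child of 23 (depth 4)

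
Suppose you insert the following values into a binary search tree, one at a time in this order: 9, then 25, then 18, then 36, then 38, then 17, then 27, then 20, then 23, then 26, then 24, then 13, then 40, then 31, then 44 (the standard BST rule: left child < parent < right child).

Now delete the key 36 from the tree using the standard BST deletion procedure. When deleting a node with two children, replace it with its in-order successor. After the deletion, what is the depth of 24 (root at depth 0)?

Resulting structure (node: left, right):
  9: L=–, R=25
  25: L=18, R=36
  18: L=17, R=20
  36: L=27, R=38
  38: L=–, R=40
  17: L=13, R=–
  27: L=26, R=31
  20: L=–, R=23
  23: L=–, R=24
  26: L=–, R=–
  24: L=–, R=–
  13: L=–, R=–
  40: L=–, R=44
  31: L=–, R=–
  44: L=–, R=–

Delete 36 (two children — replace with in-order successor).
After deletion, path to 24: 9 → 25 → 18 → 20 → 23 → 24.

5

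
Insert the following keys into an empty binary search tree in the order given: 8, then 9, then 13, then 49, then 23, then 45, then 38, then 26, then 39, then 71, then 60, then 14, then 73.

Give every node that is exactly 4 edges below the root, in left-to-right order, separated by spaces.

Insert 8: tree is empty, so 8 becomes the root.
Insert 9: 9 > 8 → go right. Place as right child of 8.
Insert 13: 13 > 8 → go right; 13 > 9 → go right. Place as right child of 9.
Insert 49: 49 > 8 → go right; 49 > 9 → go right; 49 > 13 → go right. Place as right child of 13.
Insert 23: 23 > 8 → go right; 23 > 9 → go right; 23 > 13 → go right; 23 < 49 → go left. Place as left child of 49.
Insert 45: 45 > 8 → go right; 45 > 9 → go right; 45 > 13 → go right; 45 < 49 → go left; 45 > 23 → go right. Place as right child of 23.
Insert 38: 38 > 8 → go right; 38 > 9 → go right; 38 > 13 → go right; 38 < 49 → go left; 38 > 23 → go right; 38 < 45 → go left. Place as left child of 45.
Insert 26: 26 > 8 → go right; 26 > 9 → go right; 26 > 13 → go right; 26 < 49 → go left; 26 > 23 → go right; 26 < 45 → go left; 26 < 38 → go left. Place as left child of 38.
Insert 39: 39 > 8 → go right; 39 > 9 → go right; 39 > 13 → go right; 39 < 49 → go left; 39 > 23 → go right; 39 < 45 → go left; 39 > 38 → go right. Place as right child of 38.
Insert 71: 71 > 8 → go right; 71 > 9 → go right; 71 > 13 → go right; 71 > 49 → go right. Place as right child of 49.
Insert 60: 60 > 8 → go right; 60 > 9 → go right; 60 > 13 → go right; 60 > 49 → go right; 60 < 71 → go left. Place as left child of 71.
Insert 14: 14 > 8 → go right; 14 > 9 → go right; 14 > 13 → go right; 14 < 49 → go left; 14 < 23 → go left. Place as left child of 23.
Insert 73: 73 > 8 → go right; 73 > 9 → go right; 73 > 13 → go right; 73 > 49 → go right; 73 > 71 → go right. Place as right child of 71.

23 71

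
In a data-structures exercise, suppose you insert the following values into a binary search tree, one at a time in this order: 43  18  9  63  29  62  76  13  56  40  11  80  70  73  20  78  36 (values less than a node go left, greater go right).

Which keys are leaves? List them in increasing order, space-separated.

43: root
18: left child of 43 (depth 1)
9: left child of 18 (depth 2)
63: right child of 43 (depth 1)
29: right child of 18 (depth 2)
62: left child of 63 (depth 2)
76: right child of 63 (depth 2)
13: right child of 9 (depth 3)
56: left child of 62 (depth 3)
40: right child of 29 (depth 3)
11: left child of 13 (depth 4)
80: right child of 76 (depth 3)
70: left child of 76 (depth 3)
73: right child of 70 (depth 4)
20: left child of 29 (depth 3)
78: left child of 80 (depth 4)
36: left child of 40 (depth 4)

11 20 36 56 73 78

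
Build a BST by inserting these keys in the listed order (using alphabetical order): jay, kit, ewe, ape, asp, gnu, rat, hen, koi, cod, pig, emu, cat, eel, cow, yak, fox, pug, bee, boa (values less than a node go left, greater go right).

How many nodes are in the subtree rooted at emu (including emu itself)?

3

jay: root
kit: right child of jay (depth 1)
ewe: left child of jay (depth 1)
ape: left child of ewe (depth 2)
asp: right child of ape (depth 3)
gnu: right child of ewe (depth 2)
rat: right child of kit (depth 2)
hen: right child of gnu (depth 3)
koi: left child of rat (depth 3)
cod: right child of asp (depth 4)
pig: right child of koi (depth 4)
emu: right child of cod (depth 5)
cat: left child of cod (depth 5)
eel: left child of emu (depth 6)
cow: left child of eel (depth 7)
yak: right child of rat (depth 3)
fox: left child of gnu (depth 3)
pug: right child of pig (depth 5)
bee: left child of cat (depth 6)
boa: right child of bee (depth 7)

Subtree rooted at emu contains: emu, eel, cow — 3 nodes.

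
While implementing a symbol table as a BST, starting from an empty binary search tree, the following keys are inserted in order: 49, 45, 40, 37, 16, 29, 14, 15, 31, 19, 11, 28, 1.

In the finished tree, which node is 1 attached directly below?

Insert 49: tree is empty, so 49 becomes the root.
Insert 45: 45 < 49 → go left. Place as left child of 49.
Insert 40: 40 < 49 → go left; 40 < 45 → go left. Place as left child of 45.
Insert 37: 37 < 49 → go left; 37 < 45 → go left; 37 < 40 → go left. Place as left child of 40.
Insert 16: 16 < 49 → go left; 16 < 45 → go left; 16 < 40 → go left; 16 < 37 → go left. Place as left child of 37.
Insert 29: 29 < 49 → go left; 29 < 45 → go left; 29 < 40 → go left; 29 < 37 → go left; 29 > 16 → go right. Place as right child of 16.
Insert 14: 14 < 49 → go left; 14 < 45 → go left; 14 < 40 → go left; 14 < 37 → go left; 14 < 16 → go left. Place as left child of 16.
Insert 15: 15 < 49 → go left; 15 < 45 → go left; 15 < 40 → go left; 15 < 37 → go left; 15 < 16 → go left; 15 > 14 → go right. Place as right child of 14.
Insert 31: 31 < 49 → go left; 31 < 45 → go left; 31 < 40 → go left; 31 < 37 → go left; 31 > 16 → go right; 31 > 29 → go right. Place as right child of 29.
Insert 19: 19 < 49 → go left; 19 < 45 → go left; 19 < 40 → go left; 19 < 37 → go left; 19 > 16 → go right; 19 < 29 → go left. Place as left child of 29.
Insert 11: 11 < 49 → go left; 11 < 45 → go left; 11 < 40 → go left; 11 < 37 → go left; 11 < 16 → go left; 11 < 14 → go left. Place as left child of 14.
Insert 28: 28 < 49 → go left; 28 < 45 → go left; 28 < 40 → go left; 28 < 37 → go left; 28 > 16 → go right; 28 < 29 → go left; 28 > 19 → go right. Place as right child of 19.
Insert 1: 1 < 49 → go left; 1 < 45 → go left; 1 < 40 → go left; 1 < 37 → go left; 1 < 16 → go left; 1 < 14 → go left; 1 < 11 → go left. Place as left child of 11.

11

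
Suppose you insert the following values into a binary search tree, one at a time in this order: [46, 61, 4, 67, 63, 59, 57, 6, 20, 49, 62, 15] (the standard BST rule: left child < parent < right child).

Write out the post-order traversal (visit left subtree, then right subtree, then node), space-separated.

Insert 46: tree is empty, so 46 becomes the root.
Insert 61: 61 > 46 → go right. Place as right child of 46.
Insert 4: 4 < 46 → go left. Place as left child of 46.
Insert 67: 67 > 46 → go right; 67 > 61 → go right. Place as right child of 61.
Insert 63: 63 > 46 → go right; 63 > 61 → go right; 63 < 67 → go left. Place as left child of 67.
Insert 59: 59 > 46 → go right; 59 < 61 → go left. Place as left child of 61.
Insert 57: 57 > 46 → go right; 57 < 61 → go left; 57 < 59 → go left. Place as left child of 59.
Insert 6: 6 < 46 → go left; 6 > 4 → go right. Place as right child of 4.
Insert 20: 20 < 46 → go left; 20 > 4 → go right; 20 > 6 → go right. Place as right child of 6.
Insert 49: 49 > 46 → go right; 49 < 61 → go left; 49 < 59 → go left; 49 < 57 → go left. Place as left child of 57.
Insert 62: 62 > 46 → go right; 62 > 61 → go right; 62 < 67 → go left; 62 < 63 → go left. Place as left child of 63.
Insert 15: 15 < 46 → go left; 15 > 4 → go right; 15 > 6 → go right; 15 < 20 → go left. Place as left child of 20.

15 20 6 4 49 57 59 62 63 67 61 46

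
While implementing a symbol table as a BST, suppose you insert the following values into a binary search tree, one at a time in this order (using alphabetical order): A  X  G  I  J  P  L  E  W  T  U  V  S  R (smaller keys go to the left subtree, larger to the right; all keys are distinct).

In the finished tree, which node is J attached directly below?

I

Insert A: tree is empty, so A becomes the root.
Insert X: X > A → go right. Place as right child of A.
Insert G: G > A → go right; G < X → go left. Place as left child of X.
Insert I: I > A → go right; I < X → go left; I > G → go right. Place as right child of G.
Insert J: J > A → go right; J < X → go left; J > G → go right; J > I → go right. Place as right child of I.
Insert P: P > A → go right; P < X → go left; P > G → go right; P > I → go right; P > J → go right. Place as right child of J.
Insert L: L > A → go right; L < X → go left; L > G → go right; L > I → go right; L > J → go right; L < P → go left. Place as left child of P.
Insert E: E > A → go right; E < X → go left; E < G → go left. Place as left child of G.
Insert W: W > A → go right; W < X → go left; W > G → go right; W > I → go right; W > J → go right; W > P → go right. Place as right child of P.
Insert T: T > A → go right; T < X → go left; T > G → go right; T > I → go right; T > J → go right; T > P → go right; T < W → go left. Place as left child of W.
Insert U: U > A → go right; U < X → go left; U > G → go right; U > I → go right; U > J → go right; U > P → go right; U < W → go left; U > T → go right. Place as right child of T.
Insert V: V > A → go right; V < X → go left; V > G → go right; V > I → go right; V > J → go right; V > P → go right; V < W → go left; V > T → go right; V > U → go right. Place as right child of U.
Insert S: S > A → go right; S < X → go left; S > G → go right; S > I → go right; S > J → go right; S > P → go right; S < W → go left; S < T → go left. Place as left child of T.
Insert R: R > A → go right; R < X → go left; R > G → go right; R > I → go right; R > J → go right; R > P → go right; R < W → go left; R < T → go left; R < S → go left. Place as left child of S.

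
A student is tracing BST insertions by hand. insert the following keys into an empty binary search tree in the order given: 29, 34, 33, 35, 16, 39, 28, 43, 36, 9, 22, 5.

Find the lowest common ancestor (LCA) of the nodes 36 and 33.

29: root
34: right child of 29 (depth 1)
33: left child of 34 (depth 2)
35: right child of 34 (depth 2)
16: left child of 29 (depth 1)
39: right child of 35 (depth 3)
28: right child of 16 (depth 2)
43: right child of 39 (depth 4)
36: left child of 39 (depth 4)
9: left child of 16 (depth 2)
22: left child of 28 (depth 3)
5: left child of 9 (depth 3)

Path to 36: 29 → 34 → 35 → 39 → 36
Path to 33: 29 → 34 → 33
The paths share a prefix ending at 34, then split left and right.

34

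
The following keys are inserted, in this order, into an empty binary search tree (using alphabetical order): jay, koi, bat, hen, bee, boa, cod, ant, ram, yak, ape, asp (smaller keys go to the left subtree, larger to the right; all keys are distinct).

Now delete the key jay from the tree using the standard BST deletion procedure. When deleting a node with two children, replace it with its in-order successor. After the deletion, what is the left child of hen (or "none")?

Insert jay: tree is empty, so jay becomes the root.
Insert koi: koi > jay → go right. Place as right child of jay.
Insert bat: bat < jay → go left. Place as left child of jay.
Insert hen: hen < jay → go left; hen > bat → go right. Place as right child of bat.
Insert bee: bee < jay → go left; bee > bat → go right; bee < hen → go left. Place as left child of hen.
Insert boa: boa < jay → go left; boa > bat → go right; boa < hen → go left; boa > bee → go right. Place as right child of bee.
Insert cod: cod < jay → go left; cod > bat → go right; cod < hen → go left; cod > bee → go right; cod > boa → go right. Place as right child of boa.
Insert ant: ant < jay → go left; ant < bat → go left. Place as left child of bat.
Insert ram: ram > jay → go right; ram > koi → go right. Place as right child of koi.
Insert yak: yak > jay → go right; yak > koi → go right; yak > ram → go right. Place as right child of ram.
Insert ape: ape < jay → go left; ape < bat → go left; ape > ant → go right. Place as right child of ant.
Insert asp: asp < jay → go left; asp < bat → go left; asp > ant → go right; asp > ape → go right. Place as right child of ape.

Delete jay (two children — replace with in-order successor).
After deletion, hen's left child: bee.

bee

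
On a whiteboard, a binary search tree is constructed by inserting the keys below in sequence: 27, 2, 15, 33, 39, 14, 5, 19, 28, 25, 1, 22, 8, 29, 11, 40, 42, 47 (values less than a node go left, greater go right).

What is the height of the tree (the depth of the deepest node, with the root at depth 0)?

6

27: root
2: left child of 27 (depth 1)
15: right child of 2 (depth 2)
33: right child of 27 (depth 1)
39: right child of 33 (depth 2)
14: left child of 15 (depth 3)
5: left child of 14 (depth 4)
19: right child of 15 (depth 3)
28: left child of 33 (depth 2)
25: right child of 19 (depth 4)
1: left child of 2 (depth 2)
22: left child of 25 (depth 5)
8: right child of 5 (depth 5)
29: right child of 28 (depth 3)
11: right child of 8 (depth 6)
40: right child of 39 (depth 3)
42: right child of 40 (depth 4)
47: right child of 42 (depth 5)

The deepest node is 11 at depth 6.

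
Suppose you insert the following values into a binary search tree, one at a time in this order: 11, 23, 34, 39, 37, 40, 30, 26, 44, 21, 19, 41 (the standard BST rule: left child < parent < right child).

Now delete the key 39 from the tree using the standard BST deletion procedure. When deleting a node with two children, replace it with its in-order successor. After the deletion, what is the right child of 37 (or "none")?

none

Insert 11: tree is empty, so 11 becomes the root.
Insert 23: 23 > 11 → go right. Place as right child of 11.
Insert 34: 34 > 11 → go right; 34 > 23 → go right. Place as right child of 23.
Insert 39: 39 > 11 → go right; 39 > 23 → go right; 39 > 34 → go right. Place as right child of 34.
Insert 37: 37 > 11 → go right; 37 > 23 → go right; 37 > 34 → go right; 37 < 39 → go left. Place as left child of 39.
Insert 40: 40 > 11 → go right; 40 > 23 → go right; 40 > 34 → go right; 40 > 39 → go right. Place as right child of 39.
Insert 30: 30 > 11 → go right; 30 > 23 → go right; 30 < 34 → go left. Place as left child of 34.
Insert 26: 26 > 11 → go right; 26 > 23 → go right; 26 < 34 → go left; 26 < 30 → go left. Place as left child of 30.
Insert 44: 44 > 11 → go right; 44 > 23 → go right; 44 > 34 → go right; 44 > 39 → go right; 44 > 40 → go right. Place as right child of 40.
Insert 21: 21 > 11 → go right; 21 < 23 → go left. Place as left child of 23.
Insert 19: 19 > 11 → go right; 19 < 23 → go left; 19 < 21 → go left. Place as left child of 21.
Insert 41: 41 > 11 → go right; 41 > 23 → go right; 41 > 34 → go right; 41 > 39 → go right; 41 > 40 → go right; 41 < 44 → go left. Place as left child of 44.

Delete 39 (two children — replace with in-order successor).
After deletion, 37's right child: none.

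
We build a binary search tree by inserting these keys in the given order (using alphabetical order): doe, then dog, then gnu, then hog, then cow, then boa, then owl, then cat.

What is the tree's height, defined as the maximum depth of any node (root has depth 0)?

Resulting structure (node: left, right):
  doe: L=cow, R=dog
  dog: L=–, R=gnu
  gnu: L=–, R=hog
  hog: L=–, R=owl
  cow: L=boa, R=–
  boa: L=–, R=cat
  owl: L=–, R=–
  cat: L=–, R=–

The deepest node is owl at depth 4.

4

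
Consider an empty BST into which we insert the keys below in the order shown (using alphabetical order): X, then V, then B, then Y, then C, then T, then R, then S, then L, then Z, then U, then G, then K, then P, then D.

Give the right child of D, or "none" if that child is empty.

none

Resulting structure (node: left, right):
  X: L=V, R=Y
  V: L=B, R=–
  B: L=–, R=C
  Y: L=–, R=Z
  C: L=–, R=T
  T: L=R, R=U
  R: L=L, R=S
  S: L=–, R=–
  L: L=G, R=P
  Z: L=–, R=–
  U: L=–, R=–
  G: L=D, R=K
  K: L=–, R=–
  P: L=–, R=–
  D: L=–, R=–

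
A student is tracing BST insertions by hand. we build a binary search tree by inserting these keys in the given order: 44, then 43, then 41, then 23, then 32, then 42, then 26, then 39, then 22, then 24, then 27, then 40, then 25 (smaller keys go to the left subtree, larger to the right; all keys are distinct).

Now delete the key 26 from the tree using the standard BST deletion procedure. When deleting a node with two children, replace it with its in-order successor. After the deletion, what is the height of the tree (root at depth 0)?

7

Insert 44: tree is empty, so 44 becomes the root.
Insert 43: 43 < 44 → go left. Place as left child of 44.
Insert 41: 41 < 44 → go left; 41 < 43 → go left. Place as left child of 43.
Insert 23: 23 < 44 → go left; 23 < 43 → go left; 23 < 41 → go left. Place as left child of 41.
Insert 32: 32 < 44 → go left; 32 < 43 → go left; 32 < 41 → go left; 32 > 23 → go right. Place as right child of 23.
Insert 42: 42 < 44 → go left; 42 < 43 → go left; 42 > 41 → go right. Place as right child of 41.
Insert 26: 26 < 44 → go left; 26 < 43 → go left; 26 < 41 → go left; 26 > 23 → go right; 26 < 32 → go left. Place as left child of 32.
Insert 39: 39 < 44 → go left; 39 < 43 → go left; 39 < 41 → go left; 39 > 23 → go right; 39 > 32 → go right. Place as right child of 32.
Insert 22: 22 < 44 → go left; 22 < 43 → go left; 22 < 41 → go left; 22 < 23 → go left. Place as left child of 23.
Insert 24: 24 < 44 → go left; 24 < 43 → go left; 24 < 41 → go left; 24 > 23 → go right; 24 < 32 → go left; 24 < 26 → go left. Place as left child of 26.
Insert 27: 27 < 44 → go left; 27 < 43 → go left; 27 < 41 → go left; 27 > 23 → go right; 27 < 32 → go left; 27 > 26 → go right. Place as right child of 26.
Insert 40: 40 < 44 → go left; 40 < 43 → go left; 40 < 41 → go left; 40 > 23 → go right; 40 > 32 → go right; 40 > 39 → go right. Place as right child of 39.
Insert 25: 25 < 44 → go left; 25 < 43 → go left; 25 < 41 → go left; 25 > 23 → go right; 25 < 32 → go left; 25 < 26 → go left; 25 > 24 → go right. Place as right child of 24.

Delete 26 (two children — replace with in-order successor).
After deletion, deepest node is 25 at depth 7.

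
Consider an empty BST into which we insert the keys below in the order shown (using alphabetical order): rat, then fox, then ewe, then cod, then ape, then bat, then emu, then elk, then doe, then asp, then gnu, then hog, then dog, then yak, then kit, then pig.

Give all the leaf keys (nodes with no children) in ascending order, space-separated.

Insert rat: tree is empty, so rat becomes the root.
Insert fox: fox < rat → go left. Place as left child of rat.
Insert ewe: ewe < rat → go left; ewe < fox → go left. Place as left child of fox.
Insert cod: cod < rat → go left; cod < fox → go left; cod < ewe → go left. Place as left child of ewe.
Insert ape: ape < rat → go left; ape < fox → go left; ape < ewe → go left; ape < cod → go left. Place as left child of cod.
Insert bat: bat < rat → go left; bat < fox → go left; bat < ewe → go left; bat < cod → go left; bat > ape → go right. Place as right child of ape.
Insert emu: emu < rat → go left; emu < fox → go left; emu < ewe → go left; emu > cod → go right. Place as right child of cod.
Insert elk: elk < rat → go left; elk < fox → go left; elk < ewe → go left; elk > cod → go right; elk < emu → go left. Place as left child of emu.
Insert doe: doe < rat → go left; doe < fox → go left; doe < ewe → go left; doe > cod → go right; doe < emu → go left; doe < elk → go left. Place as left child of elk.
Insert asp: asp < rat → go left; asp < fox → go left; asp < ewe → go left; asp < cod → go left; asp > ape → go right; asp < bat → go left. Place as left child of bat.
Insert gnu: gnu < rat → go left; gnu > fox → go right. Place as right child of fox.
Insert hog: hog < rat → go left; hog > fox → go right; hog > gnu → go right. Place as right child of gnu.
Insert dog: dog < rat → go left; dog < fox → go left; dog < ewe → go left; dog > cod → go right; dog < emu → go left; dog < elk → go left; dog > doe → go right. Place as right child of doe.
Insert yak: yak > rat → go right. Place as right child of rat.
Insert kit: kit < rat → go left; kit > fox → go right; kit > gnu → go right; kit > hog → go right. Place as right child of hog.
Insert pig: pig < rat → go left; pig > fox → go right; pig > gnu → go right; pig > hog → go right; pig > kit → go right. Place as right child of kit.

asp dog pig yak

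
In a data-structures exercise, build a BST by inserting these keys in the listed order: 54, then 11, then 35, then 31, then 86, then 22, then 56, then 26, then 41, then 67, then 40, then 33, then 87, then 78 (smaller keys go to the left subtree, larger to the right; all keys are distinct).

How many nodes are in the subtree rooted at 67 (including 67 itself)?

2

Resulting structure (node: left, right):
  54: L=11, R=86
  11: L=–, R=35
  35: L=31, R=41
  31: L=22, R=33
  86: L=56, R=87
  22: L=–, R=26
  56: L=–, R=67
  26: L=–, R=–
  41: L=40, R=–
  67: L=–, R=78
  40: L=–, R=–
  33: L=–, R=–
  87: L=–, R=–
  78: L=–, R=–

Subtree rooted at 67 contains: 67, 78 — 2 nodes.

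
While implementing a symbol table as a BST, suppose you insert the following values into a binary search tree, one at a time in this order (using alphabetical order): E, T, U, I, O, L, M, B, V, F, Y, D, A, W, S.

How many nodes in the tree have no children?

Resulting structure (node: left, right):
  E: L=B, R=T
  T: L=I, R=U
  U: L=–, R=V
  I: L=F, R=O
  O: L=L, R=S
  L: L=–, R=M
  M: L=–, R=–
  B: L=A, R=D
  V: L=–, R=Y
  F: L=–, R=–
  Y: L=W, R=–
  D: L=–, R=–
  A: L=–, R=–
  W: L=–, R=–
  S: L=–, R=–

Leaves: A, D, F, M, S, W — 6 in total.

6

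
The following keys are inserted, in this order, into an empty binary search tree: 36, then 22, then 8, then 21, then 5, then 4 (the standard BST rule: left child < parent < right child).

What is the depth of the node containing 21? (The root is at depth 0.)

Insert 36: tree is empty, so 36 becomes the root.
Insert 22: 22 < 36 → go left. Place as left child of 36.
Insert 8: 8 < 36 → go left; 8 < 22 → go left. Place as left child of 22.
Insert 21: 21 < 36 → go left; 21 < 22 → go left; 21 > 8 → go right. Place as right child of 8.
Insert 5: 5 < 36 → go left; 5 < 22 → go left; 5 < 8 → go left. Place as left child of 8.
Insert 4: 4 < 36 → go left; 4 < 22 → go left; 4 < 8 → go left; 4 < 5 → go left. Place as left child of 5.

Path to 21: 36 → 22 → 8 → 21, which is 3 edges.

3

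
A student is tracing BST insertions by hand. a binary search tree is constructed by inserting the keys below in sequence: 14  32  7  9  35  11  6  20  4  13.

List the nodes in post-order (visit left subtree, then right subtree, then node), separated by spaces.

Resulting structure (node: left, right):
  14: L=7, R=32
  32: L=20, R=35
  7: L=6, R=9
  9: L=–, R=11
  35: L=–, R=–
  11: L=–, R=13
  6: L=4, R=–
  20: L=–, R=–
  4: L=–, R=–
  13: L=–, R=–

4 6 13 11 9 7 20 35 32 14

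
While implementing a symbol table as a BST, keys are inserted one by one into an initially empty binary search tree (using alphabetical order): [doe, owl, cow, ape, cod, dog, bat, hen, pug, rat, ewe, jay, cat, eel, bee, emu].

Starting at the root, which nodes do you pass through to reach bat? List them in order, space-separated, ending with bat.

doe: root
owl: right child of doe (depth 1)
cow: left child of doe (depth 1)
ape: left child of cow (depth 2)
cod: right child of ape (depth 3)
dog: left child of owl (depth 2)
bat: left child of cod (depth 4)
hen: right child of dog (depth 3)
pug: right child of owl (depth 2)
rat: right child of pug (depth 3)
ewe: left child of hen (depth 4)
jay: right child of hen (depth 4)
cat: right child of bat (depth 5)
eel: left child of ewe (depth 5)
bee: left child of cat (depth 6)
emu: right child of eel (depth 6)

doe cow ape cod bat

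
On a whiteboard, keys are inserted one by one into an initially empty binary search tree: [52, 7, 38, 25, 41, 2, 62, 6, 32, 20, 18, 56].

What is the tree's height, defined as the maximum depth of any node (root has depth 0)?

5

Resulting structure (node: left, right):
  52: L=7, R=62
  7: L=2, R=38
  38: L=25, R=41
  25: L=20, R=32
  41: L=–, R=–
  2: L=–, R=6
  62: L=56, R=–
  6: L=–, R=–
  32: L=–, R=–
  20: L=18, R=–
  18: L=–, R=–
  56: L=–, R=–

The deepest node is 18 at depth 5.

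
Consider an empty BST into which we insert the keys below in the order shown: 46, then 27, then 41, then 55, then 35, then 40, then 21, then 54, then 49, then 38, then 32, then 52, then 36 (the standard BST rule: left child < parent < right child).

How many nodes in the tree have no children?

4

46: root
27: left child of 46 (depth 1)
41: right child of 27 (depth 2)
55: right child of 46 (depth 1)
35: left child of 41 (depth 3)
40: right child of 35 (depth 4)
21: left child of 27 (depth 2)
54: left child of 55 (depth 2)
49: left child of 54 (depth 3)
38: left child of 40 (depth 5)
32: left child of 35 (depth 4)
52: right child of 49 (depth 4)
36: left child of 38 (depth 6)

Leaves: 21, 32, 36, 52 — 4 in total.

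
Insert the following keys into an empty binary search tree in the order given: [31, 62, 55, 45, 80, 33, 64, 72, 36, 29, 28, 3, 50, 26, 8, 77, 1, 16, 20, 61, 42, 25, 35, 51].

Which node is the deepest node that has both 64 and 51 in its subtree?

Insert 31: tree is empty, so 31 becomes the root.
Insert 62: 62 > 31 → go right. Place as right child of 31.
Insert 55: 55 > 31 → go right; 55 < 62 → go left. Place as left child of 62.
Insert 45: 45 > 31 → go right; 45 < 62 → go left; 45 < 55 → go left. Place as left child of 55.
Insert 80: 80 > 31 → go right; 80 > 62 → go right. Place as right child of 62.
Insert 33: 33 > 31 → go right; 33 < 62 → go left; 33 < 55 → go left; 33 < 45 → go left. Place as left child of 45.
Insert 64: 64 > 31 → go right; 64 > 62 → go right; 64 < 80 → go left. Place as left child of 80.
Insert 72: 72 > 31 → go right; 72 > 62 → go right; 72 < 80 → go left; 72 > 64 → go right. Place as right child of 64.
Insert 36: 36 > 31 → go right; 36 < 62 → go left; 36 < 55 → go left; 36 < 45 → go left; 36 > 33 → go right. Place as right child of 33.
Insert 29: 29 < 31 → go left. Place as left child of 31.
Insert 28: 28 < 31 → go left; 28 < 29 → go left. Place as left child of 29.
Insert 3: 3 < 31 → go left; 3 < 29 → go left; 3 < 28 → go left. Place as left child of 28.
Insert 50: 50 > 31 → go right; 50 < 62 → go left; 50 < 55 → go left; 50 > 45 → go right. Place as right child of 45.
Insert 26: 26 < 31 → go left; 26 < 29 → go left; 26 < 28 → go left; 26 > 3 → go right. Place as right child of 3.
Insert 8: 8 < 31 → go left; 8 < 29 → go left; 8 < 28 → go left; 8 > 3 → go right; 8 < 26 → go left. Place as left child of 26.
Insert 77: 77 > 31 → go right; 77 > 62 → go right; 77 < 80 → go left; 77 > 64 → go right; 77 > 72 → go right. Place as right child of 72.
Insert 1: 1 < 31 → go left; 1 < 29 → go left; 1 < 28 → go left; 1 < 3 → go left. Place as left child of 3.
Insert 16: 16 < 31 → go left; 16 < 29 → go left; 16 < 28 → go left; 16 > 3 → go right; 16 < 26 → go left; 16 > 8 → go right. Place as right child of 8.
Insert 20: 20 < 31 → go left; 20 < 29 → go left; 20 < 28 → go left; 20 > 3 → go right; 20 < 26 → go left; 20 > 8 → go right; 20 > 16 → go right. Place as right child of 16.
Insert 61: 61 > 31 → go right; 61 < 62 → go left; 61 > 55 → go right. Place as right child of 55.
Insert 42: 42 > 31 → go right; 42 < 62 → go left; 42 < 55 → go left; 42 < 45 → go left; 42 > 33 → go right; 42 > 36 → go right. Place as right child of 36.
Insert 25: 25 < 31 → go left; 25 < 29 → go left; 25 < 28 → go left; 25 > 3 → go right; 25 < 26 → go left; 25 > 8 → go right; 25 > 16 → go right; 25 > 20 → go right. Place as right child of 20.
Insert 35: 35 > 31 → go right; 35 < 62 → go left; 35 < 55 → go left; 35 < 45 → go left; 35 > 33 → go right; 35 < 36 → go left. Place as left child of 36.
Insert 51: 51 > 31 → go right; 51 < 62 → go left; 51 < 55 → go left; 51 > 45 → go right; 51 > 50 → go right. Place as right child of 50.

Path to 64: 31 → 62 → 80 → 64
Path to 51: 31 → 62 → 55 → 45 → 50 → 51
The paths share a prefix ending at 62, then split left and right.

62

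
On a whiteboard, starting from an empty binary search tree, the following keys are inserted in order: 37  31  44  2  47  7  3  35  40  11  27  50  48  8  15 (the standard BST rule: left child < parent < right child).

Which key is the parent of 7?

2

Insert 37: tree is empty, so 37 becomes the root.
Insert 31: 31 < 37 → go left. Place as left child of 37.
Insert 44: 44 > 37 → go right. Place as right child of 37.
Insert 2: 2 < 37 → go left; 2 < 31 → go left. Place as left child of 31.
Insert 47: 47 > 37 → go right; 47 > 44 → go right. Place as right child of 44.
Insert 7: 7 < 37 → go left; 7 < 31 → go left; 7 > 2 → go right. Place as right child of 2.
Insert 3: 3 < 37 → go left; 3 < 31 → go left; 3 > 2 → go right; 3 < 7 → go left. Place as left child of 7.
Insert 35: 35 < 37 → go left; 35 > 31 → go right. Place as right child of 31.
Insert 40: 40 > 37 → go right; 40 < 44 → go left. Place as left child of 44.
Insert 11: 11 < 37 → go left; 11 < 31 → go left; 11 > 2 → go right; 11 > 7 → go right. Place as right child of 7.
Insert 27: 27 < 37 → go left; 27 < 31 → go left; 27 > 2 → go right; 27 > 7 → go right; 27 > 11 → go right. Place as right child of 11.
Insert 50: 50 > 37 → go right; 50 > 44 → go right; 50 > 47 → go right. Place as right child of 47.
Insert 48: 48 > 37 → go right; 48 > 44 → go right; 48 > 47 → go right; 48 < 50 → go left. Place as left child of 50.
Insert 8: 8 < 37 → go left; 8 < 31 → go left; 8 > 2 → go right; 8 > 7 → go right; 8 < 11 → go left. Place as left child of 11.
Insert 15: 15 < 37 → go left; 15 < 31 → go left; 15 > 2 → go right; 15 > 7 → go right; 15 > 11 → go right; 15 < 27 → go left. Place as left child of 27.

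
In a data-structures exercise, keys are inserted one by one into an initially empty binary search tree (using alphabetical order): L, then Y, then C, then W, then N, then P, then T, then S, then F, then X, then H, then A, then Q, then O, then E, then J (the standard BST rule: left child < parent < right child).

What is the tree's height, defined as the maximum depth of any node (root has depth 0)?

7

Insert L: tree is empty, so L becomes the root.
Insert Y: Y > L → go right. Place as right child of L.
Insert C: C < L → go left. Place as left child of L.
Insert W: W > L → go right; W < Y → go left. Place as left child of Y.
Insert N: N > L → go right; N < Y → go left; N < W → go left. Place as left child of W.
Insert P: P > L → go right; P < Y → go left; P < W → go left; P > N → go right. Place as right child of N.
Insert T: T > L → go right; T < Y → go left; T < W → go left; T > N → go right; T > P → go right. Place as right child of P.
Insert S: S > L → go right; S < Y → go left; S < W → go left; S > N → go right; S > P → go right; S < T → go left. Place as left child of T.
Insert F: F < L → go left; F > C → go right. Place as right child of C.
Insert X: X > L → go right; X < Y → go left; X > W → go right. Place as right child of W.
Insert H: H < L → go left; H > C → go right; H > F → go right. Place as right child of F.
Insert A: A < L → go left; A < C → go left. Place as left child of C.
Insert Q: Q > L → go right; Q < Y → go left; Q < W → go left; Q > N → go right; Q > P → go right; Q < T → go left; Q < S → go left. Place as left child of S.
Insert O: O > L → go right; O < Y → go left; O < W → go left; O > N → go right; O < P → go left. Place as left child of P.
Insert E: E < L → go left; E > C → go right; E < F → go left. Place as left child of F.
Insert J: J < L → go left; J > C → go right; J > F → go right; J > H → go right. Place as right child of H.

The deepest node is Q at depth 7.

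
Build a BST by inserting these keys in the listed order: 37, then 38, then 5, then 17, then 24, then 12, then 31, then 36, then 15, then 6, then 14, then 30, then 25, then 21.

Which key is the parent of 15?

12

Insert 37: tree is empty, so 37 becomes the root.
Insert 38: 38 > 37 → go right. Place as right child of 37.
Insert 5: 5 < 37 → go left. Place as left child of 37.
Insert 17: 17 < 37 → go left; 17 > 5 → go right. Place as right child of 5.
Insert 24: 24 < 37 → go left; 24 > 5 → go right; 24 > 17 → go right. Place as right child of 17.
Insert 12: 12 < 37 → go left; 12 > 5 → go right; 12 < 17 → go left. Place as left child of 17.
Insert 31: 31 < 37 → go left; 31 > 5 → go right; 31 > 17 → go right; 31 > 24 → go right. Place as right child of 24.
Insert 36: 36 < 37 → go left; 36 > 5 → go right; 36 > 17 → go right; 36 > 24 → go right; 36 > 31 → go right. Place as right child of 31.
Insert 15: 15 < 37 → go left; 15 > 5 → go right; 15 < 17 → go left; 15 > 12 → go right. Place as right child of 12.
Insert 6: 6 < 37 → go left; 6 > 5 → go right; 6 < 17 → go left; 6 < 12 → go left. Place as left child of 12.
Insert 14: 14 < 37 → go left; 14 > 5 → go right; 14 < 17 → go left; 14 > 12 → go right; 14 < 15 → go left. Place as left child of 15.
Insert 30: 30 < 37 → go left; 30 > 5 → go right; 30 > 17 → go right; 30 > 24 → go right; 30 < 31 → go left. Place as left child of 31.
Insert 25: 25 < 37 → go left; 25 > 5 → go right; 25 > 17 → go right; 25 > 24 → go right; 25 < 31 → go left; 25 < 30 → go left. Place as left child of 30.
Insert 21: 21 < 37 → go left; 21 > 5 → go right; 21 > 17 → go right; 21 < 24 → go left. Place as left child of 24.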